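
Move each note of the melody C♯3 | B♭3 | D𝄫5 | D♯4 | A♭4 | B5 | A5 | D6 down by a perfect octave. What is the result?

C#3: an octave down reaches C, and 12 semitones makes it C#2.
Bb3: an octave down reaches B, and 12 semitones makes it Bb2.
Dbb5: an octave down reaches D, and 12 semitones makes it Dbb4.
D#4: an octave down reaches D, and 12 semitones makes it D#3.
A perfect octave down from Ab4 gives Ab3.
B5: an octave down reaches B, and 12 semitones makes it B4.
A5: an octave down reaches A, and 12 semitones makes it A4.
D6: an octave down reaches D, and 12 semitones makes it D5.

C#2 Bb2 Dbb4 D#3 Ab3 B4 A4 D5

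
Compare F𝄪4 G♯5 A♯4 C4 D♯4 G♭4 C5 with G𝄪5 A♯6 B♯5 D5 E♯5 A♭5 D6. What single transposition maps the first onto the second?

up a major ninth

Take the first pair: F##4 → G##5. F to G spans 9 letter names, so the interval is some kind of ninth.
F##4 to G##5 is 14 semitones, which makes it a major ninth; the second version is higher, so the direction is up.
Checking another pair — C5 → D6 — gives the same interval.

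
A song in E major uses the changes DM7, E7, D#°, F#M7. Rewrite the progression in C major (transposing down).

BbM7 C7 B° DM7

E major down to C major is a major third; each chord root moves by that interval while the quality stays the same.
DM7: root D down a major third → Bb, giving BbM7.
E7: root E down a major third → C, giving C7.
D#°: root D# down a major third → B, giving B°.
F#M7: root F# down a major third → D, giving DM7.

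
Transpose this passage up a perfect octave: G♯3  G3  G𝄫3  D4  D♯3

G#4 G4 Gbb4 D5 D#4

A perfect octave up from G#3 gives G#4.
A perfect octave up from G3 gives G4.
A perfect octave up from Gbb3 gives Gbb4.
D4 up a perfect octave is D5.
D#3 up a perfect octave is D#4.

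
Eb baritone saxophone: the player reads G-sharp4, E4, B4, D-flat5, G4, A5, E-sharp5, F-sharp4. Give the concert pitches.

The Eb baritone saxophone sounds a major thirteenth below written, so transpose each written note down a major thirteenth.
G#4 becomes B2
E4 becomes G2
B4 becomes D3
Db5 becomes Fb3
G4 becomes Bb2
A5 becomes C4
E#5 becomes G#3
F#4 becomes A2

B2 G2 D3 Fb3 Bb2 C4 G#3 A2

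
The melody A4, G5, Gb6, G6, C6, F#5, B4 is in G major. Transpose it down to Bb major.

C4 Bb4 Bbb5 Bb5 Eb5 A4 D4

From G down to Bb is a major sixth; apply that to each pitch.
A4 → C4
G5 → Bb4
Gb6 → Bbb5
G6 → Bb5
C6 → Eb5
F#5 → A4
B4 → D4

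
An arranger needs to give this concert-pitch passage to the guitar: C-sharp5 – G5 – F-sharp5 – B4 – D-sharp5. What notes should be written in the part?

C#6 G6 F#6 B5 D#6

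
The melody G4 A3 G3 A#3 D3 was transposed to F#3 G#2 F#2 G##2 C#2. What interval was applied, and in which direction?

From G4 to F#3 is 9 letter names — a ninth of some quality.
F#3 to G4 is 13 semitones, which makes it a minor ninth; the second version is lower, so the direction is down.
Checking another pair — D3 → C#2 — gives the same interval.

down a minor ninth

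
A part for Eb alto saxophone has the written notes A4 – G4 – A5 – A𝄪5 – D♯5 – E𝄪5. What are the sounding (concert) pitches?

C4 Bb3 C5 C##5 F#4 G##4

The Eb alto saxophone sounds a major sixth below written, so transpose each written note down a major sixth.
A4 becomes C4
G4 becomes Bb3
A5 becomes C5
A##5 becomes C##5
D#5 becomes F#4
E##5 becomes G##4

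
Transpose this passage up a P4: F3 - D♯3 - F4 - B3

Bb3 G#3 Bb4 E4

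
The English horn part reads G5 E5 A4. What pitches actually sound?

C5 A4 D4

The English horn sounds a perfect fifth below written, so transpose each written note down a perfect fifth.
G5 becomes C5
E5 becomes A4
A4 becomes D4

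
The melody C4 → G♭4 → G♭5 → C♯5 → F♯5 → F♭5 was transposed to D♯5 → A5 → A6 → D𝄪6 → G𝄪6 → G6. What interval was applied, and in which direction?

up an augmented ninth

Take the first pair: C4 → D#5. C to D spans 9 letter names, so the interval is some kind of ninth.
C4 to D#5 is 15 semitones, which makes it an augmented ninth; the second version is higher, so the direction is up.
Checking another pair — Fb5 → G6 — gives the same interval.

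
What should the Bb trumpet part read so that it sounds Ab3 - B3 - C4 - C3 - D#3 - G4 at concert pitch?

Written C4 sounds as Bb3 on the Bb trumpet, so concert pitches are written a major second up.
Ab3 gives Bb3
B3 gives C#4
C4 gives D4
C3 gives D3
D#3 gives E#3
G4 gives A4

Bb3 C#4 D4 D3 E#3 A4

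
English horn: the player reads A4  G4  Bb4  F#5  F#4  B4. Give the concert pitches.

D4 C4 Eb4 B4 B3 E4

Written C4 on the English horn sounds as F3, a perfect fifth lower; apply that shift to every note.
A4 -> D4
G4 -> C4
Bb4 -> Eb4
F#5 -> B4
F#4 -> B3
B4 -> E4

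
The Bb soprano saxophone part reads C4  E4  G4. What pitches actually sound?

Written C4 on the Bb soprano saxophone sounds as Bb3, a major second lower; apply that shift to every note.
C4 becomes Bb3
E4 becomes D4
G4 becomes F4

Bb3 D4 F4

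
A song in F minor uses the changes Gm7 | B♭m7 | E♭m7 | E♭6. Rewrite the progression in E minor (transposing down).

F#m7 Am7 Dm7 D6

F minor down to E minor is a minor second; each chord root moves by that interval while the quality stays the same.
Gm7: root G down a minor second → F#, giving F#m7.
B♭m7: root B♭ down a minor second → A, giving Am7.
E♭m7: root E♭ down a minor second → D, giving Dm7.
E♭6: root E♭ down a minor second → D, giving D6.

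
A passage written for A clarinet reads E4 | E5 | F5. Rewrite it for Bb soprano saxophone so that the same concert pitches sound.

D#4 D#5 E5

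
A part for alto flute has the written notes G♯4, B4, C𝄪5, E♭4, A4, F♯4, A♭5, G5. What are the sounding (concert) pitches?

The alto flute sounds a perfect fourth below written, so transpose each written note down a perfect fourth.
G#4 becomes D#4
B4 becomes F#4
C##5 becomes G##4
Eb4 becomes Bb3
A4 becomes E4
F#4 becomes C#4
Ab5 becomes Eb5
G5 becomes D5

D#4 F#4 G##4 Bb3 E4 C#4 Eb5 D5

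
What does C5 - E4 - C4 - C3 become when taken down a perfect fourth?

G4 B3 G3 G2

C5 -> G4
E4 -> B3
C4 -> G3
C3 -> G2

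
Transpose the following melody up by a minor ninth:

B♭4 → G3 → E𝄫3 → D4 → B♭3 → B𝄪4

Bb4: a ninth up reaches C, and 13 semitones makes it Cb6.
G3 up a minor ninth is Ab4.
Ebb3 up a minor ninth is Fbb4.
D4: a ninth up reaches E, and 13 semitones makes it Eb5.
Bb3 up a minor ninth is Cb5.
B##4: a ninth up reaches C, and 13 semitones makes it C##6.

Cb6 Ab4 Fbb4 Eb5 Cb5 C##6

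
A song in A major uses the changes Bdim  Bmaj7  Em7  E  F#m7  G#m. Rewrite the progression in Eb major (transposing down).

Fdim Fmaj7 Bbm7 Bb Cm7 Dm

A major down to Eb major is an augmented fourth; each chord root moves by that interval while the quality stays the same.
Bdim: root B down an augmented fourth → F, giving Fdim.
Bmaj7: root B down an augmented fourth → F, giving Fmaj7.
Em7: root E down an augmented fourth → Bb, giving Bbm7.
E: root E down an augmented fourth → Bb, giving Bb.
F#m7: root F# down an augmented fourth → C, giving Cm7.
G#m: root G# down an augmented fourth → D, giving Dm.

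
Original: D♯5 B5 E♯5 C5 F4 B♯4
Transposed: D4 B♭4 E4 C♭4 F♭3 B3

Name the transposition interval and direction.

Take the first pair: D#5 → D4. D to D spans 8 letter names, so the interval is some kind of octave.
D4 to D#5 is 13 semitones, which makes it an augmented octave; the second version is lower, so the direction is down.
Checking another pair — B#4 → B3 — gives the same interval.

down an augmented octave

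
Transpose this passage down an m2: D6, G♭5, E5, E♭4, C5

C#6 F5 D#5 D4 B4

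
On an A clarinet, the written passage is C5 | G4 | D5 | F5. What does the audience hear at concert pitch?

A4 E4 B4 D5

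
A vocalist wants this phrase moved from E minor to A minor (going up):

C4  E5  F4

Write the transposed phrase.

F4 A5 Bb4

E minor to A minor up is a perfect fourth, so every note moves up by that interval.
C4 -> F4
E5 -> A5
F4 -> Bb4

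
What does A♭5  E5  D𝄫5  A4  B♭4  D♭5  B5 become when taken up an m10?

Cb7 G6 Fbb6 C6 Db6 Fb6 D7

Ab5 up a minor tenth is Cb7.
E5 up a minor tenth is G6.
A minor tenth up from Dbb5 gives Fbb6.
A4 up a minor tenth is C6.
Bb4: a tenth up reaches D, and 15 semitones makes it Db6.
Db5 up a minor tenth is Fb6.
B5: a tenth up reaches D, and 15 semitones makes it D7.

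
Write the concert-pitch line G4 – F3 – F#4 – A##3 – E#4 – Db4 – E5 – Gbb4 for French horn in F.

D5 C4 C#5 E##4 B#4 Ab4 B5 Dbb5

The French horn in F sounds a perfect fifth below written, so the written part must be a perfect fifth above concert — transpose each note up.
G4 to D5
F3 to C4
F#4 to C#5
A##3 to E##4
E#4 to B#4
Db4 to Ab4
E5 to B5
Gbb4 to Dbb5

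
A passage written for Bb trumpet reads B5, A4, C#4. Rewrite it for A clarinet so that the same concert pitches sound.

First find concert pitch: the Bb trumpet sounds a major second below written, so B5 A4 C#4 sounds A5 G4 B3.
Then write for A clarinet: it sounds a minor third below written, so the part must be a minor third above concert.
A5 → C6
G4 → Bb4
B3 → D4

C6 Bb4 D4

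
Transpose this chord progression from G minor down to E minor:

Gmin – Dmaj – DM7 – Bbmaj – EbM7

Emin Bmaj BM7 Gmaj CM7

G minor down to E minor is a minor third; each chord root moves by that interval while the quality stays the same.
Gmin: root G down a minor third → E, giving Emin.
Dmaj: root D down a minor third → B, giving Bmaj.
DM7: root D down a minor third → B, giving BM7.
Bbmaj: root Bb down a minor third → G, giving Gmaj.
EbM7: root Eb down a minor third → C, giving CM7.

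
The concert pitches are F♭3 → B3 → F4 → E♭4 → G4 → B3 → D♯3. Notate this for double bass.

Fb4 B4 F5 Eb5 G5 B4 D#4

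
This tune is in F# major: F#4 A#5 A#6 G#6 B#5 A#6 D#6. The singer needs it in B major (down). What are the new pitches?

B3 D#5 D#6 C#6 E#5 D#6 G#5

F# major to B major down is a perfect fifth, so every note moves down by that interval.
F#4 to B3
A#5 to D#5
A#6 to D#6
G#6 to C#6
B#5 to E#5
A#6 to D#6
D#6 to G#5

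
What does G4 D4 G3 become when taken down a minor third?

E4 B3 E3

G4 down a minor third is E4.
D4: a third down reaches B, and 3 semitones makes it B3.
A minor third down from G3 gives E3.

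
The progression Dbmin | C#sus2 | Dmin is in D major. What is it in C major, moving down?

Cbmin Bsus2 Cmin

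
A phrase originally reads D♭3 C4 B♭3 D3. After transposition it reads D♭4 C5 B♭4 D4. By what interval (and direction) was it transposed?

From Db3 to Db4 is 8 letter names — an octave of some quality.
Db3 to Db4 is 12 semitones, which makes it a perfect octave; the second version is higher, so the direction is up.
Checking another pair — D3 → D4 — gives the same interval.

up a perfect octave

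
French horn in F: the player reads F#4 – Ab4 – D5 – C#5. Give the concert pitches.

B3 Db4 G4 F#4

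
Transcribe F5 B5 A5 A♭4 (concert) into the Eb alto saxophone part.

Written C4 sounds as Eb3 on the Eb alto saxophone, so concert pitches are written a major sixth up.
F5 becomes D6
B5 becomes G#6
A5 becomes F#6
Ab4 becomes F5

D6 G#6 F#6 F5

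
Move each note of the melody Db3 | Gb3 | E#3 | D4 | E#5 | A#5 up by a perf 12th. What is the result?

Ab4 Db5 B#4 A5 B#6 E#7

Db3 becomes Ab4
Gb3 becomes Db5
E#3 becomes B#4
D4 becomes A5
E#5 becomes B#6
A#5 becomes E#7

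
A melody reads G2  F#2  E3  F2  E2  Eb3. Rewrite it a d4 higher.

G2 becomes Cb3
F#2 becomes Bb2
E3 becomes Ab3
F2 becomes Bbb2
E2 becomes Ab2
Eb3 becomes Abb3

Cb3 Bb2 Ab3 Bbb2 Ab2 Abb3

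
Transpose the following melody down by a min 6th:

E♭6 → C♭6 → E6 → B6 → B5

Eb6 -> G5
Cb6 -> Eb5
E6 -> G#5
B6 -> D#6
B5 -> D#5

G5 Eb5 G#5 D#6 D#5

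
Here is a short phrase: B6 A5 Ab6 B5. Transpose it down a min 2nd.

A#6 G#5 G6 A#5

B6 becomes A#6
A5 becomes G#5
Ab6 becomes G6
B5 becomes A#5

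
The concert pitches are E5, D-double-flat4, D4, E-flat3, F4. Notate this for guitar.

E6 Dbb5 D5 Eb4 F5

The guitar sounds a perfect octave below written, so the written part must be a perfect octave above concert — transpose each note up.
E5 -> E6
Dbb4 -> Dbb5
D4 -> D5
Eb3 -> Eb4
F4 -> F5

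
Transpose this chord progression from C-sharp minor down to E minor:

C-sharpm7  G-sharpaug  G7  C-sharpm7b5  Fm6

C-sharp minor down to E minor is a major sixth; each chord root moves by that interval while the quality stays the same.
C-sharpm7: root C-sharp down a major sixth → E, giving Em7.
G-sharpaug: root G-sharp down a major sixth → B, giving Baug.
G7: root G down a major sixth → Bb, giving Bb7.
C-sharpm7b5: root C-sharp down a major sixth → E, giving Em7b5.
Fm6: root F down a major sixth → Ab, giving Abm6.

Em7 Baug Bb7 Em7b5 Abm6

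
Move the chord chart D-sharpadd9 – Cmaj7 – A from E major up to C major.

Badd9 Abmaj7 F

E major up to C major is a minor sixth; each chord root moves by that interval while the quality stays the same.
D-sharpadd9: root D-sharp up a minor sixth → B, giving Badd9.
Cmaj7: root C up a minor sixth → Ab, giving Abmaj7.
A: root A up a minor sixth → F, giving F.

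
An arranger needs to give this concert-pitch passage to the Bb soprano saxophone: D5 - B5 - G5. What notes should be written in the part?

E5 C#6 A5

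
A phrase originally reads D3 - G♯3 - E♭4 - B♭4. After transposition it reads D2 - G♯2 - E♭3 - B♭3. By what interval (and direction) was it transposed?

Take the first pair: D3 → D2. D to D spans 8 letter names, so the interval is some kind of octave.
D2 to D3 is 12 semitones, which makes it a perfect octave; the second version is lower, so the direction is down.
Checking another pair — Bb4 → Bb3 — gives the same interval.

down a perfect octave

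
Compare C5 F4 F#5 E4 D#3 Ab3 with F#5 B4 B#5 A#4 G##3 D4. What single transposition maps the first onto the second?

up an augmented fourth

From C5 to F#5 is 4 letter names — a fourth of some quality.
C5 to F#5 is 6 semitones, which makes it an augmented fourth; the second version is higher, so the direction is up.
Checking another pair — Ab3 → D4 — gives the same interval.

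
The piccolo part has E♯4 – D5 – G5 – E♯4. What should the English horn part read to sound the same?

First find concert pitch: the piccolo sounds a perfect octave above written, so E♯4 D5 G5 E♯4 sounds E#5 D6 G6 E#5.
Then write for English horn: it sounds a perfect fifth below written, so the part must be a perfect fifth above concert.
E#5 → B#5
D6 → A6
G6 → D7
E#5 → B#5

B#5 A6 D7 B#5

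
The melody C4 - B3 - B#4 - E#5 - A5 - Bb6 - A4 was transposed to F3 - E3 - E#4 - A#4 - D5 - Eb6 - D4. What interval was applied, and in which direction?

down a perfect fifth

From C4 to F3 is 5 letter names — a fifth of some quality.
F3 to C4 is 7 semitones, which makes it a perfect fifth; the second version is lower, so the direction is down.
Checking another pair — A4 → D4 — gives the same interval.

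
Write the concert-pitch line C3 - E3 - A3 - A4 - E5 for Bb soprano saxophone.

The Bb soprano saxophone sounds a major second below written, so the written part must be a major second above concert — transpose each note up.
C3 to D3
E3 to F#3
A3 to B3
A4 to B4
E5 to F#5

D3 F#3 B3 B4 F#5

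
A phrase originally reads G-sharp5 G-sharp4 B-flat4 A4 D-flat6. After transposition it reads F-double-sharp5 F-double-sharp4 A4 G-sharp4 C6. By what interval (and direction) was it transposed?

down a minor second

Take the first pair: G#5 → F##5. G to F spans 2 letter names, so the interval is some kind of second.
F##5 to G#5 is 1 semitone, which makes it a minor second; the second version is lower, so the direction is down.
Checking another pair — Db6 → C6 — gives the same interval.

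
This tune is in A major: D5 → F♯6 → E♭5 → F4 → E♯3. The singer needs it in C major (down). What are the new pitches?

F4 A5 Gb4 Ab3 G#2

From A down to C is a major sixth; apply that to each pitch.
D5 becomes F4
F#6 becomes A5
Eb5 becomes Gb4
F4 becomes Ab3
E#3 becomes G#2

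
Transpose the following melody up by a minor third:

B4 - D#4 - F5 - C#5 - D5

D5 F#4 Ab5 E5 F5

A minor third up from B4 gives D5.
A minor third up from D#4 gives F#4.
A minor third up from F5 gives Ab5.
A minor third up from C#5 gives E5.
D5 up a minor third is F5.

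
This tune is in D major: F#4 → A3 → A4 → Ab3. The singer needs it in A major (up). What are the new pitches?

C#5 E4 E5 Eb4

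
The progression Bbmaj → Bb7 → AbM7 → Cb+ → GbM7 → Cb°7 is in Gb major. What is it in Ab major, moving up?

Gb major up to Ab major is a major second; each chord root moves by that interval while the quality stays the same.
Bbmaj: root Bb up a major second → C, giving Cmaj.
Bb7: root Bb up a major second → C, giving C7.
AbM7: root Ab up a major second → Bb, giving BbM7.
Cb+: root Cb up a major second → Db, giving Db+.
GbM7: root Gb up a major second → Ab, giving AbM7.
Cb°7: root Cb up a major second → Db, giving Db°7.

Cmaj C7 BbM7 Db+ AbM7 Db°7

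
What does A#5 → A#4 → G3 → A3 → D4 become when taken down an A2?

G5 G4 Fb3 Gb3 Cb4

A#5 down an augmented second is G5.
A#4 down an augmented second is G4.
An augmented second down from G3 gives Fb3.
An augmented second down from A3 gives Gb3.
An augmented second down from D4 gives Cb4.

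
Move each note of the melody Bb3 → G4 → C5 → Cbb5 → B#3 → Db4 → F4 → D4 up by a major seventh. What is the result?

A4 F#5 B5 Bbb5 A##4 C5 E5 C#5

Bb3 up a major seventh is A4.
A major seventh up from G4 gives F#5.
A major seventh up from C5 gives B5.
A major seventh up from Cbb5 gives Bbb5.
A major seventh up from B#3 gives A##4.
Db4 up a major seventh is C5.
A major seventh up from F4 gives E5.
D4: a seventh up reaches C, and 11 semitones makes it C#5.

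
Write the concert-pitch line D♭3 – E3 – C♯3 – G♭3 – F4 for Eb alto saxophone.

Bb3 C#4 A#3 Eb4 D5

The Eb alto saxophone sounds a major sixth below written, so the written part must be a major sixth above concert — transpose each note up.
Db3 → Bb3
E3 → C#4
C#3 → A#3
Gb3 → Eb4
F4 → D5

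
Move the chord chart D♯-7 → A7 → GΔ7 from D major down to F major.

F#-7 C7 BbΔ7

D major down to F major is a major sixth; each chord root moves by that interval while the quality stays the same.
D♯-7: root D♯ down a major sixth → F#, giving F#-7.
A7: root A down a major sixth → C, giving C7.
GΔ7: root G down a major sixth → Bb, giving BbΔ7.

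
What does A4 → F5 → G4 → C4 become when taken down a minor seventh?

A minor seventh down from A4 gives B3.
F5: a seventh down reaches G, and 10 semitones makes it G4.
G4: a seventh down reaches A, and 10 semitones makes it A3.
A minor seventh down from C4 gives D3.

B3 G4 A3 D3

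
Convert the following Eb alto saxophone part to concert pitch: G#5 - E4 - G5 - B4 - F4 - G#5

Written C4 on the Eb alto saxophone sounds as Eb3, a major sixth lower; apply that shift to every note.
G#5 -> B4
E4 -> G3
G5 -> Bb4
B4 -> D4
F4 -> Ab3
G#5 -> B4

B4 G3 Bb4 D4 Ab3 B4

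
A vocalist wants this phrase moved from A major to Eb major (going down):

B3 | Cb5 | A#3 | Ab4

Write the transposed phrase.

F3 Gbb4 E3 Ebb4

From A down to Eb is an augmented fourth; apply that to each pitch.
B3 -> F3
Cb5 -> Gbb4
A#3 -> E3
Ab4 -> Ebb4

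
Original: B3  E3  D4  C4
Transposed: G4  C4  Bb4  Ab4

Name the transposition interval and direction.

up a minor sixth

From B3 to G4 is 6 letter names — a sixth of some quality.
B3 to G4 is 8 semitones, which makes it a minor sixth; the second version is higher, so the direction is up.
Checking another pair — C4 → Ab4 — gives the same interval.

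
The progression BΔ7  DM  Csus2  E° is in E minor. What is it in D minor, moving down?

AΔ7 CM Bbsus2 D°

E minor down to D minor is a major second; each chord root moves by that interval while the quality stays the same.
BΔ7: root B down a major second → A, giving AΔ7.
DM: root D down a major second → C, giving CM.
Csus2: root C down a major second → Bb, giving Bbsus2.
E°: root E down a major second → D, giving D°.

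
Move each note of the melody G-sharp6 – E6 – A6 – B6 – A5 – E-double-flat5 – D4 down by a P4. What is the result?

A perfect fourth down from G#6 gives D#6.
E6: a fourth down reaches B, and 5 semitones makes it B5.
A6 down a perfect fourth is E6.
B6: a fourth down reaches F, and 5 semitones makes it F#6.
A5 down a perfect fourth is E5.
Ebb5 down a perfect fourth is Bbb4.
A perfect fourth down from D4 gives A3.

D#6 B5 E6 F#6 E5 Bbb4 A3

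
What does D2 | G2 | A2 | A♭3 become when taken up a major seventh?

C#3 F#3 G#3 G4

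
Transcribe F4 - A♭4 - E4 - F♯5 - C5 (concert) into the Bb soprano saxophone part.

G4 Bb4 F#4 G#5 D5

Written C4 sounds as Bb3 on the Bb soprano saxophone, so concert pitches are written a major second up.
F4 to G4
Ab4 to Bb4
E4 to F#4
F#5 to G#5
C5 to D5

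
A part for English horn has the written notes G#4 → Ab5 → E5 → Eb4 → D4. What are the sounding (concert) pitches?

C#4 Db5 A4 Ab3 G3

Written C4 on the English horn sounds as F3, a perfect fifth lower; apply that shift to every note.
G#4 gives C#4
Ab5 gives Db5
E5 gives A4
Eb4 gives Ab3
D4 gives G3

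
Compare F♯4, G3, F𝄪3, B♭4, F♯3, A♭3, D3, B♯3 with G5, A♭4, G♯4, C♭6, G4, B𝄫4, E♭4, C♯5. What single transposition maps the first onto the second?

From F#4 to G5 is 9 letter names — a ninth of some quality.
F#4 to G5 is 13 semitones, which makes it a minor ninth; the second version is higher, so the direction is up.
Checking another pair — B#3 → C#5 — gives the same interval.

up a minor ninth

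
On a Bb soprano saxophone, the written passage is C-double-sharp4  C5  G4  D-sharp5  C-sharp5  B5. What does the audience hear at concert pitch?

B#3 Bb4 F4 C#5 B4 A5

The Bb soprano saxophone sounds a major second below written, so transpose each written note down a major second.
C##4 becomes B#3
C5 becomes Bb4
G4 becomes F4
D#5 becomes C#5
C#5 becomes B4
B5 becomes A5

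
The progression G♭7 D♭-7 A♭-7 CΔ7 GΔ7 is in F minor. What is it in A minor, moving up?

Bb7 F-7 C-7 EΔ7 BΔ7

F minor up to A minor is a major third; each chord root moves by that interval while the quality stays the same.
G♭7: root G♭ up a major third → Bb, giving Bb7.
D♭-7: root D♭ up a major third → F, giving F-7.
A♭-7: root A♭ up a major third → C, giving C-7.
CΔ7: root C up a major third → E, giving EΔ7.
GΔ7: root G up a major third → B, giving BΔ7.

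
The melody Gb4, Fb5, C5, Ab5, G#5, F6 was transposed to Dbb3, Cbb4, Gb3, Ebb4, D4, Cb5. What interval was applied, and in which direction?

down an augmented eleventh

Take the first pair: Gb4 → Dbb3. G to D spans 11 letter names, so the interval is some kind of eleventh.
Dbb3 to Gb4 is 18 semitones, which makes it an augmented eleventh; the second version is lower, so the direction is down.
Checking another pair — F6 → Cb5 — gives the same interval.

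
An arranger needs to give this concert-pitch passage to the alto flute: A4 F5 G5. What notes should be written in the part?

D5 Bb5 C6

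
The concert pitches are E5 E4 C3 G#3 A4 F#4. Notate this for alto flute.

A5 A4 F3 C#4 D5 B4

Written C4 sounds as G3 on the alto flute, so concert pitches are written a perfect fourth up.
E5 -> A5
E4 -> A4
C3 -> F3
G#3 -> C#4
A4 -> D5
F#4 -> B4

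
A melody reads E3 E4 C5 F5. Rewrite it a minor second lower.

D#3 D#4 B4 E5

E3 to D#3
E4 to D#4
C5 to B4
F5 to E5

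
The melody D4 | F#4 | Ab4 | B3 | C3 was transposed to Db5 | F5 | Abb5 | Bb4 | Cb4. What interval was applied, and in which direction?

Take the first pair: D4 → Db5. D to D spans 8 letter names, so the interval is some kind of octave.
D4 to Db5 is 11 semitones, which makes it a diminished octave; the second version is higher, so the direction is up.
Checking another pair — C3 → Cb4 — gives the same interval.

up a diminished octave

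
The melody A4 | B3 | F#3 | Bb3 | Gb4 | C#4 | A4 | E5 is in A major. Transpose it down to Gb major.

A major to Gb major down is an augmented second, so every note moves down by that interval.
A4 → Gb4
B3 → Ab3
F#3 → Eb3
Bb3 → Abb3
Gb4 → Fbb4
C#4 → Bb3
A4 → Gb4
E5 → Db5

Gb4 Ab3 Eb3 Abb3 Fbb4 Bb3 Gb4 Db5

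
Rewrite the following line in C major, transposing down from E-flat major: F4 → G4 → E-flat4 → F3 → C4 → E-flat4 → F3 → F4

D4 E4 C4 D3 A3 C4 D3 D4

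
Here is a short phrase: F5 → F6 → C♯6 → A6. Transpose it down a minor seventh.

G4 G5 D#5 B5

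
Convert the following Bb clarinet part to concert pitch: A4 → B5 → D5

Written C4 on the Bb clarinet sounds as Bb3, a major second lower; apply that shift to every note.
A4 becomes G4
B5 becomes A5
D5 becomes C5

G4 A5 C5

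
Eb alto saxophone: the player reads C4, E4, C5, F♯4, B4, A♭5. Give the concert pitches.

Eb3 G3 Eb4 A3 D4 Cb5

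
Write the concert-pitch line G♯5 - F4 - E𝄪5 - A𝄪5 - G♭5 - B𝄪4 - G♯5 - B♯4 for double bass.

G#6 F5 E##6 A##6 Gb6 B##5 G#6 B#5

Written C4 sounds as C3 on the double bass, so concert pitches are written a perfect octave up.
G#5 to G#6
F4 to F5
E##5 to E##6
A##5 to A##6
Gb5 to Gb6
B##4 to B##5
G#5 to G#6
B#4 to B#5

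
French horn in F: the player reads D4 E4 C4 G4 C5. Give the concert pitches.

G3 A3 F3 C4 F4

Written C4 on the French horn in F sounds as F3, a perfect fifth lower; apply that shift to every note.
D4 gives G3
E4 gives A3
C4 gives F3
G4 gives C4
C5 gives F4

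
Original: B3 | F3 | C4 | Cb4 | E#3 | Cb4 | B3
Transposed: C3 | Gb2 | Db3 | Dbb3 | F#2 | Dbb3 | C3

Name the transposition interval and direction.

down a major seventh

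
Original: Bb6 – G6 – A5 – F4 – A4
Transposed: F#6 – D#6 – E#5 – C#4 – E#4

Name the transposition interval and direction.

down a diminished fourth

From Bb6 to F#6 is 4 letter names — a fourth of some quality.
F#6 to Bb6 is 4 semitones, which makes it a diminished fourth; the second version is lower, so the direction is down.
Checking another pair — A4 → E#4 — gives the same interval.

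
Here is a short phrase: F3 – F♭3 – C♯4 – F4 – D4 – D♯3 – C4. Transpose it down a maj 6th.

Ab2 Abb2 E3 Ab3 F3 F#2 Eb3

F3 gives Ab2
Fb3 gives Abb2
C#4 gives E3
F4 gives Ab3
D4 gives F3
D#3 gives F#2
C4 gives Eb3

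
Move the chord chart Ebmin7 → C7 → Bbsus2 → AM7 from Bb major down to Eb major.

Abmin7 F7 Ebsus2 DM7

Bb major down to Eb major is a perfect fifth; each chord root moves by that interval while the quality stays the same.
Ebmin7: root Eb down a perfect fifth → Ab, giving Abmin7.
C7: root C down a perfect fifth → F, giving F7.
Bbsus2: root Bb down a perfect fifth → Eb, giving Ebsus2.
AM7: root A down a perfect fifth → D, giving DM7.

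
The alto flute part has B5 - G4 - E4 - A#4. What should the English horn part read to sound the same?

First find concert pitch: the alto flute sounds a perfect fourth below written, so B5 G4 E4 A#4 sounds F#5 D4 B3 E#4.
Then write for English horn: it sounds a perfect fifth below written, so the part must be a perfect fifth above concert.
F#5 → C#6
D4 → A4
B3 → F#4
E#4 → B#4

C#6 A4 F#4 B#4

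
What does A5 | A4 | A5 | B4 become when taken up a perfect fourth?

A5 to D6
A4 to D5
A5 to D6
B4 to E5

D6 D5 D6 E5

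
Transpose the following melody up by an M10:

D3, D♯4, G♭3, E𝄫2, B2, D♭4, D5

F#4 F##5 Bb4 Gb3 D#4 F5 F#6

A major tenth up from D3 gives F#4.
D#4: a tenth up reaches F, and 16 semitones makes it F##5.
A major tenth up from Gb3 gives Bb4.
A major tenth up from Ebb2 gives Gb3.
B2 up a major tenth is D#4.
Db4 up a major tenth is F5.
D5 up a major tenth is F#6.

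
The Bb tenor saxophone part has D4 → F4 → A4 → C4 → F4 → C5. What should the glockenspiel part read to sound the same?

First find concert pitch: the Bb tenor saxophone sounds a major ninth below written, so D4 F4 A4 C4 F4 C5 sounds C3 Eb3 G3 Bb2 Eb3 Bb3.
Then write for glockenspiel: it sounds a perfect fifteenth above written, so the part must be a perfect fifteenth below concert.
C3 → C1
Eb3 → Eb1
G3 → G1
Bb2 → Bb0
Eb3 → Eb1
Bb3 → Bb1

C1 Eb1 G1 Bb0 Eb1 Bb1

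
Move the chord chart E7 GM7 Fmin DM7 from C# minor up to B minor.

C# minor up to B minor is a minor seventh; each chord root moves by that interval while the quality stays the same.
E7: root E up a minor seventh → D, giving D7.
GM7: root G up a minor seventh → F, giving FM7.
Fmin: root F up a minor seventh → Eb, giving Ebmin.
DM7: root D up a minor seventh → C, giving CM7.

D7 FM7 Ebmin CM7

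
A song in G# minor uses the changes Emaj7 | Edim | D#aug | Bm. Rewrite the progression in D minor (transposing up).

G# minor up to D minor is a diminished fifth; each chord root moves by that interval while the quality stays the same.
Emaj7: root E up a diminished fifth → Bb, giving Bbmaj7.
Edim: root E up a diminished fifth → Bb, giving Bbdim.
D#aug: root D# up a diminished fifth → A, giving Aaug.
Bm: root B up a diminished fifth → F, giving Fm.

Bbmaj7 Bbdim Aaug Fm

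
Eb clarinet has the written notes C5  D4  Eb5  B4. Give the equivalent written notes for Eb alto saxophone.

C6 D5 Eb6 B5

First find concert pitch: the Eb clarinet sounds a minor third above written, so C5 D4 Eb5 B4 sounds Eb5 F4 Gb5 D5.
Then write for Eb alto saxophone: it sounds a major sixth below written, so the part must be a major sixth above concert.
Eb5 → C6
F4 → D5
Gb5 → Eb6
D5 → B5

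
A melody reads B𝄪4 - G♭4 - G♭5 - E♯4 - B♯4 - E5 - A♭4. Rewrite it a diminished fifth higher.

F##5 Dbb5 Dbb6 B4 F#5 Bb5 Ebb5

B##4: a fifth up reaches F, and 6 semitones makes it F##5.
A diminished fifth up from Gb4 gives Dbb5.
Gb5: a fifth up reaches D, and 6 semitones makes it Dbb6.
A diminished fifth up from E#4 gives B4.
B#4 up a diminished fifth is F#5.
E5 up a diminished fifth is Bb5.
Ab4: a fifth up reaches E, and 6 semitones makes it Ebb5.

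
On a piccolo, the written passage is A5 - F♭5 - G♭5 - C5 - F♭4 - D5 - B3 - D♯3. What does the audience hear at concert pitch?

Written C4 on the piccolo sounds as C5, a perfect octave higher; apply that shift to every note.
A5 to A6
Fb5 to Fb6
Gb5 to Gb6
C5 to C6
Fb4 to Fb5
D5 to D6
B3 to B4
D#3 to D#4

A6 Fb6 Gb6 C6 Fb5 D6 B4 D#4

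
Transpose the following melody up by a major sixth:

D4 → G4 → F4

B4 E5 D5

D4 up a major sixth is B4.
G4: a sixth up reaches E, and 9 semitones makes it E5.
F4 up a major sixth is D5.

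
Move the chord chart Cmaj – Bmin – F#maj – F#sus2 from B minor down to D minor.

Ebmaj Dmin Amaj Asus2

B minor down to D minor is a major sixth; each chord root moves by that interval while the quality stays the same.
Cmaj: root C down a major sixth → Eb, giving Ebmaj.
Bmin: root B down a major sixth → D, giving Dmin.
F#maj: root F# down a major sixth → A, giving Amaj.
F#sus2: root F# down a major sixth → A, giving Asus2.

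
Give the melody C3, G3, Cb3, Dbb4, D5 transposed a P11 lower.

G1 D2 Gb1 Abb2 A3

C3: an eleventh down reaches G, and 17 semitones makes it G1.
G3 down a perfect eleventh is D2.
Cb3 down a perfect eleventh is Gb1.
Dbb4: an eleventh down reaches A, and 17 semitones makes it Abb2.
D5: an eleventh down reaches A, and 17 semitones makes it A3.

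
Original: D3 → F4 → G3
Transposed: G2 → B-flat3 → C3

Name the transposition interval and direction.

From D3 to G2 is 5 letter names — a fifth of some quality.
G2 to D3 is 7 semitones, which makes it a perfect fifth; the second version is lower, so the direction is down.
Checking another pair — G3 → C3 — gives the same interval.

down a perfect fifth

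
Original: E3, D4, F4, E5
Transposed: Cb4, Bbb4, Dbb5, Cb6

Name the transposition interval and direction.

up a diminished sixth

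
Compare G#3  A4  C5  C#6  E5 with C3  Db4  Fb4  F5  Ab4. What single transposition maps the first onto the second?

down an augmented fifth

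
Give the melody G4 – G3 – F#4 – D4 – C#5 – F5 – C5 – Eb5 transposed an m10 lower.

G4: a tenth down reaches E, and 15 semitones makes it E3.
A minor tenth down from G3 gives E2.
F#4 down a minor tenth is D#3.
A minor tenth down from D4 gives B2.
C#5: a tenth down reaches A, and 15 semitones makes it A#3.
F5: a tenth down reaches D, and 15 semitones makes it D4.
C5: a tenth down reaches A, and 15 semitones makes it A3.
Eb5 down a minor tenth is C4.

E3 E2 D#3 B2 A#3 D4 A3 C4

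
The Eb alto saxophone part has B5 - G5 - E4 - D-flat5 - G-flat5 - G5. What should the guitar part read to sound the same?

First find concert pitch: the Eb alto saxophone sounds a major sixth below written, so B5 G5 E4 D-flat5 G-flat5 G5 sounds D5 Bb4 G3 Fb4 Bbb4 Bb4.
Then write for guitar: it sounds a perfect octave below written, so the part must be a perfect octave above concert.
D5 → D6
Bb4 → Bb5
G3 → G4
Fb4 → Fb5
Bbb4 → Bbb5
Bb4 → Bb5

D6 Bb5 G4 Fb5 Bbb5 Bb5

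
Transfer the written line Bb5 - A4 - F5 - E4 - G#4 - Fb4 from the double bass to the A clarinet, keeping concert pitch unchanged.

First find concert pitch: the double bass sounds a perfect octave below written, so Bb5 A4 F5 E4 G#4 Fb4 sounds Bb4 A3 F4 E3 G#3 Fb3.
Then write for A clarinet: it sounds a minor third below written, so the part must be a minor third above concert.
Bb4 → Db5
A3 → C4
F4 → Ab4
E3 → G3
G#3 → B3
Fb3 → Abb3

Db5 C4 Ab4 G3 B3 Abb3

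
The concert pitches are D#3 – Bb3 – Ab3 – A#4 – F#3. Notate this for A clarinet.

Written C4 sounds as A3 on the A clarinet, so concert pitches are written a minor third up.
D#3 gives F#3
Bb3 gives Db4
Ab3 gives Cb4
A#4 gives C#5
F#3 gives A3

F#3 Db4 Cb4 C#5 A3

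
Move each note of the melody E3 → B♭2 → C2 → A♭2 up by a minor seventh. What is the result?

D4 Ab3 Bb2 Gb3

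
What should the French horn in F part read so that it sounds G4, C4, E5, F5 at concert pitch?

D5 G4 B5 C6

Written C4 sounds as F3 on the French horn in F, so concert pitches are written a perfect fifth up.
G4 -> D5
C4 -> G4
E5 -> B5
F5 -> C6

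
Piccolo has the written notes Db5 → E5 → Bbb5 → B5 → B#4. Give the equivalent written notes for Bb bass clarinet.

Eb7 F#7 Cb8 C#8 C##7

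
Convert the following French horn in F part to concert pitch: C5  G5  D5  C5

Written C4 on the French horn in F sounds as F3, a perfect fifth lower; apply that shift to every note.
C5 -> F4
G5 -> C5
D5 -> G4
C5 -> F4

F4 C5 G4 F4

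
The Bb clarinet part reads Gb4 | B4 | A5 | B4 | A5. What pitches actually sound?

Fb4 A4 G5 A4 G5

Written C4 on the Bb clarinet sounds as Bb3, a major second lower; apply that shift to every note.
Gb4 → Fb4
B4 → A4
A5 → G5
B4 → A4
A5 → G5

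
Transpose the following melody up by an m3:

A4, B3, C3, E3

A4 becomes C5
B3 becomes D4
C3 becomes Eb3
E3 becomes G3

C5 D4 Eb3 G3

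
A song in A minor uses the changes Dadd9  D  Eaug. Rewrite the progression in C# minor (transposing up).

F#add9 F# G#aug

A minor up to C# minor is a major third; each chord root moves by that interval while the quality stays the same.
Dadd9: root D up a major third → F#, giving F#add9.
D: root D up a major third → F#, giving F#.
Eaug: root E up a major third → G#, giving G#aug.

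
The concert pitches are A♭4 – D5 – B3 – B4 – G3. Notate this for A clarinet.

Cb5 F5 D4 D5 Bb3

The A clarinet sounds a minor third below written, so the written part must be a minor third above concert — transpose each note up.
Ab4 to Cb5
D5 to F5
B3 to D4
B4 to D5
G3 to Bb3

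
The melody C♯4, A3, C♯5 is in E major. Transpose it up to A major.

E major to A major up is a perfect fourth, so every note moves up by that interval.
C#4 gives F#4
A3 gives D4
C#5 gives F#5

F#4 D4 F#5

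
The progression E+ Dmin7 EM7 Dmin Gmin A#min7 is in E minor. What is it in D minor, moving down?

D+ Cmin7 DM7 Cmin Fmin G#min7

E minor down to D minor is a major second; each chord root moves by that interval while the quality stays the same.
E+: root E down a major second → D, giving D+.
Dmin7: root D down a major second → C, giving Cmin7.
EM7: root E down a major second → D, giving DM7.
Dmin: root D down a major second → C, giving Cmin.
Gmin: root G down a major second → F, giving Fmin.
A#min7: root A# down a major second → G#, giving G#min7.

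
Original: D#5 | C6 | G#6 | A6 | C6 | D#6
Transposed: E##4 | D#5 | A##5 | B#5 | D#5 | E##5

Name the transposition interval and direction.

down a diminished seventh

Take the first pair: D#5 → E##4. D to E spans 7 letter names, so the interval is some kind of seventh.
E##4 to D#5 is 9 semitones, which makes it a diminished seventh; the second version is lower, so the direction is down.
Checking another pair — D#6 → E##5 — gives the same interval.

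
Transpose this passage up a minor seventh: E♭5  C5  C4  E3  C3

Eb5 becomes Db6
C5 becomes Bb5
C4 becomes Bb4
E3 becomes D4
C3 becomes Bb3

Db6 Bb5 Bb4 D4 Bb3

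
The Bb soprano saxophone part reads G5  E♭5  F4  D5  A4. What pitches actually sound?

Written C4 on the Bb soprano saxophone sounds as Bb3, a major second lower; apply that shift to every note.
G5 gives F5
Eb5 gives Db5
F4 gives Eb4
D5 gives C5
A4 gives G4

F5 Db5 Eb4 C5 G4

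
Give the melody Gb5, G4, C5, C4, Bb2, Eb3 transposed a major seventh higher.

Gb5: a seventh up reaches F, and 11 semitones makes it F6.
G4: a seventh up reaches F, and 11 semitones makes it F#5.
C5 up a major seventh is B5.
C4: a seventh up reaches B, and 11 semitones makes it B4.
Bb2: a seventh up reaches A, and 11 semitones makes it A3.
Eb3: a seventh up reaches D, and 11 semitones makes it D4.

F6 F#5 B5 B4 A3 D4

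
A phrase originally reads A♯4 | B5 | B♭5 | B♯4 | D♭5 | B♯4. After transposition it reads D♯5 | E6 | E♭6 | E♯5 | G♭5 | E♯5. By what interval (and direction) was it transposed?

From A#4 to D#5 is 4 letter names — a fourth of some quality.
A#4 to D#5 is 5 semitones, which makes it a perfect fourth; the second version is higher, so the direction is up.
Checking another pair — B#4 → E#5 — gives the same interval.

up a perfect fourth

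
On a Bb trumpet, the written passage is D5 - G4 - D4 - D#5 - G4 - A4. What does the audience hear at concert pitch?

C5 F4 C4 C#5 F4 G4

The Bb trumpet sounds a major second below written, so transpose each written note down a major second.
D5 becomes C5
G4 becomes F4
D4 becomes C4
D#5 becomes C#5
G4 becomes F4
A4 becomes G4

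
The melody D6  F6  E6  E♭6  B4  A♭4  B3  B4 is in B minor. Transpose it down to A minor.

B minor to A minor down is a major second, so every note moves down by that interval.
D6 to C6
F6 to Eb6
E6 to D6
Eb6 to Db6
B4 to A4
Ab4 to Gb4
B3 to A3
B4 to A4

C6 Eb6 D6 Db6 A4 Gb4 A3 A4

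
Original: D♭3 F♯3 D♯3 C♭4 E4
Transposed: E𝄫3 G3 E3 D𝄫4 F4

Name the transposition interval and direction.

up a minor second

Take the first pair: Db3 → Ebb3. D to E spans 2 letter names, so the interval is some kind of second.
Db3 to Ebb3 is 1 semitone, which makes it a minor second; the second version is higher, so the direction is up.
Checking another pair — E4 → F4 — gives the same interval.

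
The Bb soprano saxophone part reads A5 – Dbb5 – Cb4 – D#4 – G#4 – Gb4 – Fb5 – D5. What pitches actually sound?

G5 Cbb5 Bbb3 C#4 F#4 Fb4 Ebb5 C5

The Bb soprano saxophone sounds a major second below written, so transpose each written note down a major second.
A5 to G5
Dbb5 to Cbb5
Cb4 to Bbb3
D#4 to C#4
G#4 to F#4
Gb4 to Fb4
Fb5 to Ebb5
D5 to C5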